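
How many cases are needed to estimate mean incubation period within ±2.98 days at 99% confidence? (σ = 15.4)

n = (z*σ/E)² = (2.576×15.4/2.98)² = 177.2 → n = 178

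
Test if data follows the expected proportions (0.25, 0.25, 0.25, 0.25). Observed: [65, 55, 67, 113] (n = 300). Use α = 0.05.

Expected: [75.0, 75.0, 75.0, 75.0]. χ² = 26.773. df = 3, critical = 7.815. Reject H₀.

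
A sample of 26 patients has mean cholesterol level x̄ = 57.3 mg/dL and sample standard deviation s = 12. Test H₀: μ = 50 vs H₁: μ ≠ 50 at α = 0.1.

t = (x̄ - μ₀)/(s/√n) = (57.3 - 50)/(12/√26) = 3.102. df = 25, critical t = ±1.708. Reject H₀.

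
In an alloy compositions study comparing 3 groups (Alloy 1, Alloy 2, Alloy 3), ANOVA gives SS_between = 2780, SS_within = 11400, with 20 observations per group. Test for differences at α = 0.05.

df_between = 2, df_within = 57. F = MS_between/MS_within = 1390.0/200.0 = 6.95. F_crit ≈ 3.159. Reject H₀. At least one mean differs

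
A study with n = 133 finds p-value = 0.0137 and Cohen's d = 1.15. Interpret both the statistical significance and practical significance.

Statistically significant (p = 0.0137 < 0.05). Cohen's d = 1.15 indicates a large effect size. Both statistical and practical significance should be considered.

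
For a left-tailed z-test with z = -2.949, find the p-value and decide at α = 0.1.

p = P(Z < -2.949) = Φ(-2.949) ≈ 0.0016. Since p < 0.1, reject H₀ (significant) at α = 0.1.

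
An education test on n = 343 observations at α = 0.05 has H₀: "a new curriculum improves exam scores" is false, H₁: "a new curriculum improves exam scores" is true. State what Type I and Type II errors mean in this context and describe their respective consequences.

Type I (false positive): concluding that a new curriculum improves exam scores when it is not — adopting a curriculum that gives no real benefit — disruption for nothing. Type II (false negative): failing to conclude that a new curriculum improves exam scores when it is — keeping the old curriculum when the new one would have helped students. Which is costlier depends on domain priorities and is a judgement call rather than a statistical fact.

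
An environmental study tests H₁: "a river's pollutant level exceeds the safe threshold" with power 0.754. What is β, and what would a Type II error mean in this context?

β = 1 - power = 1 - 0.754 = 0.246. A Type II error is failing to reject H₀ when H₀ is false (false negative) — here, failing to conclude that a river's pollutant level exceeds the safe threshold when in fact it is true. Consequence: allowing unsafe pollution to continue.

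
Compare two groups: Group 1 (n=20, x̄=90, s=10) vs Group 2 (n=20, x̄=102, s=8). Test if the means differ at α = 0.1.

Pooled sp = 9.06. t = -4.191, df = 38. Critical t = ±1.686. Reject H₀.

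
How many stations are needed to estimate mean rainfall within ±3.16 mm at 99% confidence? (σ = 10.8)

n = (z*σ/E)² = (2.576×10.8/3.16)² = 77.5 → n = 78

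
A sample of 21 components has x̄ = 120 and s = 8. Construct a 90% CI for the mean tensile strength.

CI = x̄ ± t*(s/√n) = 120 ± 1.725(8/√21) = (116.99, 123.01)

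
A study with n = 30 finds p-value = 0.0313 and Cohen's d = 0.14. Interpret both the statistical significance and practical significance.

Statistically significant (p = 0.0313 < 0.05). Cohen's d = 0.14 indicates a very small effect size. Both statistical and practical significance should be considered.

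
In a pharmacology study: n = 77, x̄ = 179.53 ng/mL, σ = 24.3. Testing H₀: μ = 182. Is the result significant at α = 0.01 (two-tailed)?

z = (179.53 - 182)/(24.3/√77) = -0.892. Since |z| ≤ 2.576, not significant at α = 0.01.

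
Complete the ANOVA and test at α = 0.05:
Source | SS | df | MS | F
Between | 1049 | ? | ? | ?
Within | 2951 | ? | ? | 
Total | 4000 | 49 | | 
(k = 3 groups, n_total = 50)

df_between = 2, df_within = 47. MS_between = 524.5, MS_within = 62.79. F = 8.354, F_crit ≈ 3.195. Reject H₀.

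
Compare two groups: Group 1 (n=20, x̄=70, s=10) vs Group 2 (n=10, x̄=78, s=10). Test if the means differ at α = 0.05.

Pooled sp = 10.0. t = -2.066, df = 28. Critical t = ±2.048. Reject H₀.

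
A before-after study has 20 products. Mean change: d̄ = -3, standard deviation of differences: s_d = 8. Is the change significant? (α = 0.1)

t = d̄/(s_d/√n) = -3/(8/√20) = -1.677. df = 19, critical t = ±1.729. Fail to reject H₀.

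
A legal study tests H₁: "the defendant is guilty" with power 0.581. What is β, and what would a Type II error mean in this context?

β = 1 - power = 1 - 0.581 = 0.419. A Type II error is failing to reject H₀ when H₀ is false (false negative) — here, failing to conclude that the defendant is guilty when in fact it is true. Consequence: acquitting a guilty person.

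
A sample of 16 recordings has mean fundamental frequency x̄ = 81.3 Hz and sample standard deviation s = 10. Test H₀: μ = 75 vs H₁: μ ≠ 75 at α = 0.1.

t = (x̄ - μ₀)/(s/√n) = (81.3 - 75)/(10/√16) = 2.52. df = 15, critical t = ±1.753. Reject H₀.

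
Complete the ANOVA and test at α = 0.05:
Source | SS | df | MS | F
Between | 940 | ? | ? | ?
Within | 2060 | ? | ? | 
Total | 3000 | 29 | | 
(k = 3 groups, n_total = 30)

df_between = 2, df_within = 27. MS_between = 470.0, MS_within = 76.3. F = 6.16, F_crit ≈ 3.354. Reject H₀.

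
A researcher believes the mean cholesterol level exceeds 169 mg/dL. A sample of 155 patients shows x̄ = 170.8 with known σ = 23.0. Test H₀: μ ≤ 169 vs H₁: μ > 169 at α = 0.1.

z = 0.974. Critical value: 1.28. Fail to reject H₀.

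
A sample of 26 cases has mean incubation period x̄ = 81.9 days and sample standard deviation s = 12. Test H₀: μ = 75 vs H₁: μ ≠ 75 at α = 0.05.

t = (x̄ - μ₀)/(s/√n) = (81.9 - 75)/(12/√26) = 2.932. df = 25, critical t = ±2.06. Reject H₀.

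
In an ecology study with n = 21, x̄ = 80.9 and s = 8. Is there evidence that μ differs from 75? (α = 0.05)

t = (x̄ - μ₀)/(s/√n) = (80.9 - 75)/(8/√21) = 3.38. df = 20, critical t = ±2.086. Reject H₀.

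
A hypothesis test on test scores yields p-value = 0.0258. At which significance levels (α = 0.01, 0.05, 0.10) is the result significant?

p = 0.0258. Significant at: α = 0.05, 0.1.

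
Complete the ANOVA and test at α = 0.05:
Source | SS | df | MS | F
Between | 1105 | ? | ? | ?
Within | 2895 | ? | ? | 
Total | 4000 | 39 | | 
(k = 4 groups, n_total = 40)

df_between = 3, df_within = 36. MS_between = 368.33, MS_within = 80.42. F = 4.58, F_crit ≈ 2.866. Reject H₀.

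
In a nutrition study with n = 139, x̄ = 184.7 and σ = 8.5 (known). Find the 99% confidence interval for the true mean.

CI = x̄ ± z*(σ/√n) = 184.7 ± 2.576(8.5/√139) = 184.7 ± 1.86 = (182.84, 186.56)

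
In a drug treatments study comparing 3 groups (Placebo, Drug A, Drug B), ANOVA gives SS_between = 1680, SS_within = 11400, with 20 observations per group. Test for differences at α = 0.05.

df_between = 2, df_within = 57. F = MS_between/MS_within = 840.0/200.0 = 4.2. F_crit ≈ 3.159. Reject H₀. At least one mean differs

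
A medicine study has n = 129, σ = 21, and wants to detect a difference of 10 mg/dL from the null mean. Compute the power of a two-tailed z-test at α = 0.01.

SE = σ/√n = 21/√129 = 1.849. Non-centrality λ = d/SE = 10/1.849 = 5.408. Power ≈ Φ(λ - z_{α/2}) = Φ(5.408 - 2.576) = Φ(2.832) = 0.998.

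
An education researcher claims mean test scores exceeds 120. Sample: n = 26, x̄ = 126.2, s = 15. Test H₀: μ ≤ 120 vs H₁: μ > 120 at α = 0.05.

t = (126.2 - 120)/(15/√26) = 2.108, df = 25. Critical t = 1.708. Reject H₀.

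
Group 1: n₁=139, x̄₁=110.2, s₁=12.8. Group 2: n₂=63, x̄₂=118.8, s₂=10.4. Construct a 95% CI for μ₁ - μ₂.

Difference = -8.6. SE = √(12.8²/139 + 10.4²/63) = 1.702. CI = (-11.94, -5.26)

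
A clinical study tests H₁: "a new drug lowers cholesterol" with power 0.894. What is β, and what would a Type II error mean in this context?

β = 1 - power = 1 - 0.894 = 0.106. A Type II error is failing to reject H₀ when H₀ is false (false negative) — here, failing to conclude that a new drug lowers cholesterol when in fact it is true. Consequence: shelving an effective drug — patients miss out on a treatment that would have helped.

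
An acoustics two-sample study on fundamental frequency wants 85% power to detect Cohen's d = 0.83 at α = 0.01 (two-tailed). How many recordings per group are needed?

z_{α/2} = 2.576, z_β = Φ⁻¹(0.85) = 1.036. For large effect (d = 0.83): n per group = 2(z_{α/2} + z_β)²/d² = 2(2.576 + 1.036)²/0.83² = 37.9 → 38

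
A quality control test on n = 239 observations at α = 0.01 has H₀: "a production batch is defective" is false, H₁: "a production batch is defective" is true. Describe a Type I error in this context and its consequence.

Type I error: rejecting H₀ when it is true — concluding that a production batch is defective when in fact it is not. Consequence: scrapping a good batch — wasted material and cost for no reason.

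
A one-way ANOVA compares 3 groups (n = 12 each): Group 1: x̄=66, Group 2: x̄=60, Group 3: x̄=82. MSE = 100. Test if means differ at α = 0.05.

Grand mean = 69.33. SS_between = 3104.0, MS_between = 1552.0. F = 15.52, F_crit ≈ 3.285. Reject H₀.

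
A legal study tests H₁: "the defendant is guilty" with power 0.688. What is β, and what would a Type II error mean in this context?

β = 1 - power = 1 - 0.688 = 0.312. A Type II error is failing to reject H₀ when H₀ is false (false negative) — here, failing to conclude that the defendant is guilty when in fact it is true. Consequence: acquitting a guilty person.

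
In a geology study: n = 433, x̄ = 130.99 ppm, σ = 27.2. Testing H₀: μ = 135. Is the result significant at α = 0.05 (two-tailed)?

z = (130.99 - 135)/(27.2/√433) = -3.068. Since |z| > 1.96, significant at α = 0.05.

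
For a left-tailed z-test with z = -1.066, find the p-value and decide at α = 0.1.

p = P(Z < -1.066) = Φ(-1.066) ≈ 0.1432. Since p ≥ 0.1, fail to reject H₀ (not significant) at α = 0.1.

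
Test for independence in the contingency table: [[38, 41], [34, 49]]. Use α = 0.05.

χ² = 0.835. df = 1, critical = 3.841. Fail to reject H₀. No evidence of dependence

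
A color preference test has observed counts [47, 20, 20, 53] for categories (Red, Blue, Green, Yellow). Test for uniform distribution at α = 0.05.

Expected = 35 each. χ² = Σ(O-E)²/E = 26.229. df = 3, critical value = 7.815. Reject H₀.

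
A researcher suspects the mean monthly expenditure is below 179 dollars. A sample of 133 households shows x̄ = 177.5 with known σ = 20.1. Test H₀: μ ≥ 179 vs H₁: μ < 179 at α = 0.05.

z = -0.861. Critical value: -1.645. Fail to reject H₀.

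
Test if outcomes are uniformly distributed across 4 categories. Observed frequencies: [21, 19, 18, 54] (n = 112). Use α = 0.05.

Expected = 28 each. χ² = Σ(O-E)²/E = 32.357. df = 3, critical value = 7.815. Reject H₀.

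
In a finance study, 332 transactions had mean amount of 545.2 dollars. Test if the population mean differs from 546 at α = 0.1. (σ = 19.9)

z = (x̄ - μ₀)/(σ/√n) = (545.2 - 546)/(19.9/√332) = -0.732. Critical value: ±1.645. Since |-0.732| ≤ 1.645, Fail to reject H₀.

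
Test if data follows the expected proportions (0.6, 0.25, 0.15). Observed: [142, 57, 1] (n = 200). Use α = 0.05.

Expected: [120.0, 50.0, 30.0]. χ² = 33.047. df = 2, critical = 5.991. Reject H₀.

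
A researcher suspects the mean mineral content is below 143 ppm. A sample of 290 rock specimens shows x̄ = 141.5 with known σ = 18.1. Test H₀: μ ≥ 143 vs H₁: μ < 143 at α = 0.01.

z = -1.411. Critical value: -2.33. Fail to reject H₀.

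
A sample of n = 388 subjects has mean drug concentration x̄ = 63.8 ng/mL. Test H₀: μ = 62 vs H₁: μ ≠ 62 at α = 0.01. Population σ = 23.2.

z = (x̄ - μ₀)/(σ/√n) = (63.8 - 62)/(23.2/√388) = 1.528. Critical value: ±2.576. Since |1.528| ≤ 2.576, Fail to reject H₀.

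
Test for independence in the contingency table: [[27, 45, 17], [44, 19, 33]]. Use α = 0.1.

χ² = 19.516. df = 2, critical = 4.605. Reject H₀. Variables are dependent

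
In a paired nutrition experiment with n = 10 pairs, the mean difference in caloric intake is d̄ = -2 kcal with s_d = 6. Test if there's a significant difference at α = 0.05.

t = d̄/(s_d/√n) = -2/(6/√10) = -1.054. df = 9, critical t = ±2.262. Fail to reject H₀.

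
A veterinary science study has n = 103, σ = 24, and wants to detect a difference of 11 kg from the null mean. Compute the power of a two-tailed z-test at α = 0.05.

SE = σ/√n = 24/√103 = 2.365. Non-centrality λ = d/SE = 11/2.365 = 4.652. Power ≈ Φ(λ - z_{α/2}) = Φ(4.652 - 1.96) = Φ(2.692) = 0.996.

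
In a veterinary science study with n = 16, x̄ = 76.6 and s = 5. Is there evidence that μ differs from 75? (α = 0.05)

t = (x̄ - μ₀)/(s/√n) = (76.6 - 75)/(5/√16) = 1.28. df = 15, critical t = ±2.131. Fail to reject H₀.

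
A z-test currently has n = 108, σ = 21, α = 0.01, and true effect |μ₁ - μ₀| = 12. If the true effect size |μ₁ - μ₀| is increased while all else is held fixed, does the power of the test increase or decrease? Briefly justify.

Power increases: a larger true effect increases the non-centrality λ = |μ₁ - μ₀|/(σ/√n).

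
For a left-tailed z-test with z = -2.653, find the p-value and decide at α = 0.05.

p = P(Z < -2.653) = Φ(-2.653) ≈ 0.004. Since p < 0.05, reject H₀ (significant) at α = 0.05.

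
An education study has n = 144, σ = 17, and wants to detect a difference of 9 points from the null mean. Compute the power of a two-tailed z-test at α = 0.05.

SE = σ/√n = 17/√144 = 1.417. Non-centrality λ = d/SE = 9/1.417 = 6.353. Power ≈ Φ(λ - z_{α/2}) = Φ(6.353 - 1.96) = Φ(4.393) = 1.0.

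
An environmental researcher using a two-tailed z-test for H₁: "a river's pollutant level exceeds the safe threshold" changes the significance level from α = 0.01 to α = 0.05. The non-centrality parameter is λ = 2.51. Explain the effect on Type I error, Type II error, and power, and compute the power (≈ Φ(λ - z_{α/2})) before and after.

Increasing α from 0.01 to 0.05:
• Type I error rate increases (α is the Type I rate by definition).
• Critical value moves from z_{α/2} = 2.576 to 1.96, so power = Φ(λ - z_{α/2}) goes from Φ(2.51 - 2.576) = 0.474 to Φ(2.51 - 1.96) = 0.709.
• Type II error rate β = 1 - power therefore decreases (0.526 → 0.291).
Appropriate when false negatives are costly — here, allowing unsafe pollution to continue.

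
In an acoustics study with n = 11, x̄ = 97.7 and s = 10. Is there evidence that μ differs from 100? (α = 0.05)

t = (x̄ - μ₀)/(s/√n) = (97.7 - 100)/(10/√11) = -0.763. df = 10, critical t = ±2.228. Fail to reject H₀.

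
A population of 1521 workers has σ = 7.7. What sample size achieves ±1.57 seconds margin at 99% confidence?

Without FPC: n₀ = (2.576×7.7/1.57)² = 159.615. With FPC: n = n₀N/(n₀+N-1) = 144.5 → n = 145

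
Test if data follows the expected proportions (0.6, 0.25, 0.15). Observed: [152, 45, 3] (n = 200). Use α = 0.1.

Expected: [120.0, 50.0, 30.0]. χ² = 33.333. df = 2, critical = 4.605. Reject H₀.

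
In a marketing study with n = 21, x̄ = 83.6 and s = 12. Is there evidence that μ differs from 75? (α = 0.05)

t = (x̄ - μ₀)/(s/√n) = (83.6 - 75)/(12/√21) = 3.284. df = 20, critical t = ±2.086. Reject H₀.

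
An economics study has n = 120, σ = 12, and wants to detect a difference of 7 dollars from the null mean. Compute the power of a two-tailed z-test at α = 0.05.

SE = σ/√n = 12/√120 = 1.095. Non-centrality λ = d/SE = 7/1.095 = 6.39. Power ≈ Φ(λ - z_{α/2}) = Φ(6.39 - 1.96) = Φ(4.43) = 1.0.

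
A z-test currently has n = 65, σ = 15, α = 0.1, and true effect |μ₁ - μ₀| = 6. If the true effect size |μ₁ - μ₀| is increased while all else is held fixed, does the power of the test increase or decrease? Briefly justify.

Power increases: a larger true effect increases the non-centrality λ = |μ₁ - μ₀|/(σ/√n).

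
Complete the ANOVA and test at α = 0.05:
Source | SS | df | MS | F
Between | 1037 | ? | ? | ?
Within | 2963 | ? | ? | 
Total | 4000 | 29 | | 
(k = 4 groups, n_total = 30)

df_between = 3, df_within = 26. MS_between = 345.67, MS_within = 113.96. F = 3.033, F_crit ≈ 2.975. Reject H₀.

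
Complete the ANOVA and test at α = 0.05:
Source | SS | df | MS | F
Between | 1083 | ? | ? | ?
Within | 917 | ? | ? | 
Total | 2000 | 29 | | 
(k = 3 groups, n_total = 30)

df_between = 2, df_within = 27. MS_between = 541.5, MS_within = 33.96. F = 15.944, F_crit ≈ 3.354. Reject H₀.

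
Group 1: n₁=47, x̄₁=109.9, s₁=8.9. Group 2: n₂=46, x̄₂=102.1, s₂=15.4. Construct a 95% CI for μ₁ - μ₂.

Difference = 7.8. SE = √(8.9²/47 + 15.4²/46) = 2.616. CI = (2.67, 12.93)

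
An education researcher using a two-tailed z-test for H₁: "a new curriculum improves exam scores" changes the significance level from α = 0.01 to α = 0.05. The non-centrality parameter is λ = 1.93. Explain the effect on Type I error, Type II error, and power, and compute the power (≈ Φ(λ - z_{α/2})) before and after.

Increasing α from 0.01 to 0.05:
• Type I error rate increases (α is the Type I rate by definition).
• Critical value moves from z_{α/2} = 2.576 to 1.96, so power = Φ(λ - z_{α/2}) goes from Φ(1.93 - 2.576) = 0.259 to Φ(1.93 - 1.96) = 0.488.
• Type II error rate β = 1 - power therefore decreases (0.741 → 0.512).
Appropriate when false negatives are costly — here, keeping the old curriculum when the new one would have helped students.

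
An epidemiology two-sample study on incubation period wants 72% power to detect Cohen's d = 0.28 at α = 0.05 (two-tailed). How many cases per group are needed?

z_{α/2} = 1.96, z_β = Φ⁻¹(0.72) = 0.583. For small effect (d = 0.28): n per group = 2(z_{α/2} + z_β)²/d² = 2(1.96 + 0.583)²/0.28² = 165.0 → 165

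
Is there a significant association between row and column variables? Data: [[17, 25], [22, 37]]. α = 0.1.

χ² = 0.105. df = 1, critical = 2.706. Fail to reject H₀. No evidence of dependence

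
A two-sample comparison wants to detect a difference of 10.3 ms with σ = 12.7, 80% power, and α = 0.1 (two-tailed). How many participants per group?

n per group = 2(z_α/2 + z_β)²σ²/d² = 2×(1.645 + 0.84)²×12.7²/10.3² = 18.8 → n = 19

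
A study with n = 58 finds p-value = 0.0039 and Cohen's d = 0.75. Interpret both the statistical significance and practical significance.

Statistically significant (p = 0.0039 < 0.05). Cohen's d = 0.75 indicates a medium effect size. Both statistical and practical significance should be considered.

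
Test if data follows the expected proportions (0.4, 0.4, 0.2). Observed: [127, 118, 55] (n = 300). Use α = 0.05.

Expected: [120.0, 120.0, 60.0]. χ² = 0.858. df = 2, critical = 5.991. Fail to reject H₀.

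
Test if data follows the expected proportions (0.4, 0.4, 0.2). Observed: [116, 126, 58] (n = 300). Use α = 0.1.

Expected: [120.0, 120.0, 60.0]. χ² = 0.5. df = 2, critical = 4.605. Fail to reject H₀.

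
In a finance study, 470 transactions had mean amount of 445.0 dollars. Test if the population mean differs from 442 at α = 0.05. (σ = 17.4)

z = (x̄ - μ₀)/(σ/√n) = (445.0 - 442)/(17.4/√470) = 3.738. Critical value: ±1.96. Since |3.738| > 1.96, Reject H₀.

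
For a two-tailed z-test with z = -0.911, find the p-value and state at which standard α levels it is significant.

p = 2·P(Z > |-0.911|) = 2·(1 - Φ(0.911)) ≈ 0.3623. Not significant at any standard level.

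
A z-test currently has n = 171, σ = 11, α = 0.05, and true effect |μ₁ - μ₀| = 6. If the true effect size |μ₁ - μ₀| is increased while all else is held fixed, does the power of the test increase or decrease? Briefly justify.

Power increases: a larger true effect increases the non-centrality λ = |μ₁ - μ₀|/(σ/√n).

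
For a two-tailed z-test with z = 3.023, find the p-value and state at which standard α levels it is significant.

p = 2·P(Z > |3.023|) = 2·(1 - Φ(3.023)) ≈ 0.0025. Significant at α = 0.1; Significant at α = 0.05; Significant at α = 0.01.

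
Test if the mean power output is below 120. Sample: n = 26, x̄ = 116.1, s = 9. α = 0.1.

t = (116.1 - 120)/(9/√26) = -2.21, df = 25. Critical t = -1.316. Reject H₀.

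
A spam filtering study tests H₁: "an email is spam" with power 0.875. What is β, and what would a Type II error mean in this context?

β = 1 - power = 1 - 0.875 = 0.125. A Type II error is failing to reject H₀ when H₀ is false (false negative) — here, failing to conclude that an email is spam when in fact it is true. Consequence: a spam email lands in the inbox.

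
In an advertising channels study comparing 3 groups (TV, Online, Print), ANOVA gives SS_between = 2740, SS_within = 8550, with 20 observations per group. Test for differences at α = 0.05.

df_between = 2, df_within = 57. F = MS_between/MS_within = 1370.0/150.0 = 9.133. F_crit ≈ 3.159. Reject H₀. At least one mean differs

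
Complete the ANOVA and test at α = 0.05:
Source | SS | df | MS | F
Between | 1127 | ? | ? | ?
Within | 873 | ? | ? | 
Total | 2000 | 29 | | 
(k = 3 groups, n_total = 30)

df_between = 2, df_within = 27. MS_between = 563.5, MS_within = 32.33. F = 17.428, F_crit ≈ 3.354. Reject H₀.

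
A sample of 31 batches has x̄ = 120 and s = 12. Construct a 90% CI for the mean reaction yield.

CI = x̄ ± t*(s/√n) = 120 ± 1.697(12/√31) = (116.34, 123.66)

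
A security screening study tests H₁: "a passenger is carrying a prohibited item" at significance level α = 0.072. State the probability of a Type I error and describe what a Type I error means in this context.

P(Type I error) = α = 0.072. A Type I error is rejecting H₀ when H₀ is actually true (false positive) — here, concluding that a passenger is carrying a prohibited item when in fact this is not the case. Consequence: detaining an innocent passenger — delay and inconvenience.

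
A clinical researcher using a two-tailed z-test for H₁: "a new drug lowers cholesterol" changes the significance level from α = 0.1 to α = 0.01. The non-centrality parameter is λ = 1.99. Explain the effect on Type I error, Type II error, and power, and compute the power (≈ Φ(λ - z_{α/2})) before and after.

Decreasing α from 0.1 to 0.01:
• Type I error rate decreases (α is the Type I rate by definition).
• Critical value moves from z_{α/2} = 1.645 to 2.576, so power = Φ(λ - z_{α/2}) goes from Φ(1.99 - 1.645) = 0.635 to Φ(1.99 - 2.576) = 0.279.
• Type II error rate β = 1 - power therefore increases (0.365 → 0.721).
Appropriate when false positives are costly — here, approving an ineffective drug — patients take a useless medication and may skip effective alternatives.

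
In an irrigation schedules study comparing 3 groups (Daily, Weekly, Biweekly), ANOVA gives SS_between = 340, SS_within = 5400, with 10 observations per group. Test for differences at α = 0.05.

df_between = 2, df_within = 27. F = MS_between/MS_within = 170.0/200.0 = 0.85. F_crit ≈ 3.354. Fail to reject H₀.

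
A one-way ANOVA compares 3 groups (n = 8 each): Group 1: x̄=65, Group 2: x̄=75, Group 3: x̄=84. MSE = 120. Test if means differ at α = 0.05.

Grand mean = 74.67. SS_between = 1445.33, MS_between = 722.67. F = 6.022, F_crit ≈ 3.467. Reject H₀.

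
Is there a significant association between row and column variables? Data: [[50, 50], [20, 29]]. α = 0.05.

χ² = 1.113. df = 1, critical = 3.841. Fail to reject H₀. No evidence of dependence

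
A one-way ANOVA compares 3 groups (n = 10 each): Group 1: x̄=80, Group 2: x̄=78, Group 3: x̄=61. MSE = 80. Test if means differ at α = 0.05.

Grand mean = 73.0. SS_between = 2180.0, MS_between = 1090.0. F = 13.625, F_crit ≈ 3.354. Reject H₀.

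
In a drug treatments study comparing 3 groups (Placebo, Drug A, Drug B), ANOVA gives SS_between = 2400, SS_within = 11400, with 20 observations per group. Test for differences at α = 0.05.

df_between = 2, df_within = 57. F = MS_between/MS_within = 1200.0/200.0 = 6.0. F_crit ≈ 3.159. Reject H₀. At least one mean differs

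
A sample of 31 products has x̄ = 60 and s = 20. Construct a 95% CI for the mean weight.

CI = x̄ ± t*(s/√n) = 60 ± 2.042(20/√31) = (52.66, 67.34)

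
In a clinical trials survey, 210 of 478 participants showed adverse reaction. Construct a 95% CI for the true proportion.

p̂ = 0.439. CI = p̂ ± z*√(p̂(1-p̂)/n) = (0.395, 0.484)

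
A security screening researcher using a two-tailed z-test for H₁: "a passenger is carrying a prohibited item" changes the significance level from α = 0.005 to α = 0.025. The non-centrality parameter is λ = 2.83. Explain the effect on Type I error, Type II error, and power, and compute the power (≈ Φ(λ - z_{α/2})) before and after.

Increasing α from 0.005 to 0.025:
• Type I error rate increases (α is the Type I rate by definition).
• Critical value moves from z_{α/2} = 2.807 to 2.241, so power = Φ(λ - z_{α/2}) goes from Φ(2.83 - 2.807) = 0.509 to Φ(2.83 - 2.241) = 0.722.
• Type II error rate β = 1 - power therefore decreases (0.491 → 0.278).
Appropriate when false negatives are costly — here, letting a prohibited item through — security breach.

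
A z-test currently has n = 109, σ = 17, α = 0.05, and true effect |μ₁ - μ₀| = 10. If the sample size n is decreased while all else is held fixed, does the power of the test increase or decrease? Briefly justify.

Power decreases: a smaller n inflates the standard error σ/√n, pulling the sampling distribution under H₁ back toward the critical value.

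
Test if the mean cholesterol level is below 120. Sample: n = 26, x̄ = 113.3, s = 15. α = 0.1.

t = (113.3 - 120)/(15/√26) = -2.278, df = 25. Critical t = -1.316. Reject H₀.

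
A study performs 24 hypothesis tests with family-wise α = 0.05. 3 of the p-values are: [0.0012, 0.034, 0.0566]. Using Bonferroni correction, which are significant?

Bonferroni α = 0.05/24 = 0.00208. Significant p-values: [0.0012]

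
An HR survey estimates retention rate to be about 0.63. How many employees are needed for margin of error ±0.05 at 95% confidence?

n = z²p(1-p)/E² = 1.96²×0.63×0.37/0.05² = 358.2 → n = 359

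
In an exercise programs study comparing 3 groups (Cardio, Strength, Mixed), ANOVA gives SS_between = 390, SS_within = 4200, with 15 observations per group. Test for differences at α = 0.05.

df_between = 2, df_within = 42. F = MS_between/MS_within = 195.0/100.0 = 1.95. F_crit ≈ 3.22. Fail to reject H₀.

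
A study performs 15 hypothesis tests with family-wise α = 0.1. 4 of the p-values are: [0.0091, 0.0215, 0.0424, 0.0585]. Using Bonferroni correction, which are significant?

Bonferroni α = 0.1/15 = 0.00667. None of the given p-values are significant.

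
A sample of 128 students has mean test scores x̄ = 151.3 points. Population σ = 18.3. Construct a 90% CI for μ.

CI = x̄ ± z*(σ/√n) = 151.3 ± 1.645(18.3/√128) = 151.3 ± 2.66 = (148.64, 153.96)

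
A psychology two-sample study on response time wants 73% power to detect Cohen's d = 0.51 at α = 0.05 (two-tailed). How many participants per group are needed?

z_{α/2} = 1.96, z_β = Φ⁻¹(0.73) = 0.613. For medium effect (d = 0.51): n per group = 2(z_{α/2} + z_β)²/d² = 2(1.96 + 0.613)²/0.51² = 50.9 → 51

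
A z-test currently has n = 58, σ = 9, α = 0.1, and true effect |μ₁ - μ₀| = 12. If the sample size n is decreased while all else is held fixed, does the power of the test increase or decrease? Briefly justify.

Power decreases: a smaller n inflates the standard error σ/√n, pulling the sampling distribution under H₁ back toward the critical value.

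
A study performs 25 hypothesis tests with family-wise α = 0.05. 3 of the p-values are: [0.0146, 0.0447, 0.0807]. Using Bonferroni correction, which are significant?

Bonferroni α = 0.05/25 = 0.002. None of the given p-values are significant.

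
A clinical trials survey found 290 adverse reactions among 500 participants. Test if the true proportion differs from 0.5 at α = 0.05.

p̂ = 0.58, p₀ = 0.5. z = (p̂ - p₀)/√(p₀(1-p₀)/n) = 3.578. Critical: ±1.96. Reject H₀.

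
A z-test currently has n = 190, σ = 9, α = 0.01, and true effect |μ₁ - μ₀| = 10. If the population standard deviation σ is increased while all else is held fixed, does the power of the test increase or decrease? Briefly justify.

Power decreases: a larger σ inflates the standard error σ/√n, pulling the sampling distribution under H₁ back toward the critical value.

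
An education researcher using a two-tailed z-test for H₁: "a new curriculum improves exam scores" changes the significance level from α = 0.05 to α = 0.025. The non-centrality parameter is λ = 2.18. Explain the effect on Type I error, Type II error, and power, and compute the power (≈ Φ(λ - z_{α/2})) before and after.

Decreasing α from 0.05 to 0.025:
• Type I error rate decreases (α is the Type I rate by definition).
• Critical value moves from z_{α/2} = 1.96 to 2.241, so power = Φ(λ - z_{α/2}) goes from Φ(2.18 - 1.96) = 0.587 to Φ(2.18 - 2.241) = 0.476.
• Type II error rate β = 1 - power therefore increases (0.413 → 0.524).
Appropriate when false positives are costly — here, adopting a curriculum that gives no real benefit — disruption for nothing.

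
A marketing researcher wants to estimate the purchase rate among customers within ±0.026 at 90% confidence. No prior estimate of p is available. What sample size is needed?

Conservative approach: use p = 0.5 (maximizes p(1-p) = 0.25). n = z²(0.25)/E² = 1.645²×0.25/0.026² = 1000.7 → n = 1001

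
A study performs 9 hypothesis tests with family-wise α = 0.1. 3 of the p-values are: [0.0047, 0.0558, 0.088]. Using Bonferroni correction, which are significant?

Bonferroni α = 0.1/9 = 0.01111. Significant p-values: [0.0047]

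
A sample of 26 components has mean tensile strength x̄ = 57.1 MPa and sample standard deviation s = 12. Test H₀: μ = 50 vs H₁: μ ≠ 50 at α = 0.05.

t = (x̄ - μ₀)/(s/√n) = (57.1 - 50)/(12/√26) = 3.017. df = 25, critical t = ±2.06. Reject H₀.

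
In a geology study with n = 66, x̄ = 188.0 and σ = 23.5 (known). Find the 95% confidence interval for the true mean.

CI = x̄ ± z*(σ/√n) = 188.0 ± 1.96(23.5/√66) = 188.0 ± 5.67 = (182.33, 193.67)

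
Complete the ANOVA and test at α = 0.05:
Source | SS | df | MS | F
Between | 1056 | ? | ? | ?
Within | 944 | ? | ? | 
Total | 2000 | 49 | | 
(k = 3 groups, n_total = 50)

df_between = 2, df_within = 47. MS_between = 528.0, MS_within = 20.09. F = 26.288, F_crit ≈ 3.195. Reject H₀.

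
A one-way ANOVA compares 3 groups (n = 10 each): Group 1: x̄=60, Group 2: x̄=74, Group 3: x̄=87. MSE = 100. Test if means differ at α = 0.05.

Grand mean = 73.67. SS_between = 3646.67, MS_between = 1823.33. F = 18.233, F_crit ≈ 3.354. Reject H₀.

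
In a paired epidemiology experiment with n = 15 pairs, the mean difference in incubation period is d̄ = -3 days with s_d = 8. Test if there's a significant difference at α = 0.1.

t = d̄/(s_d/√n) = -3/(8/√15) = -1.452. df = 14, critical t = ±1.761. Fail to reject H₀.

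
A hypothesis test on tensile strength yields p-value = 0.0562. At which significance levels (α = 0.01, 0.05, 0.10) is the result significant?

p = 0.0562. Significant at: α = 0.1.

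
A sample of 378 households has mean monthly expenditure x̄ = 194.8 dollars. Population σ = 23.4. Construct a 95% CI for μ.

CI = x̄ ± z*(σ/√n) = 194.8 ± 1.96(23.4/√378) = 194.8 ± 2.36 = (192.44, 197.16)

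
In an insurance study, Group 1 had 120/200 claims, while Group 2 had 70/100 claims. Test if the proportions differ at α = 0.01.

p̂₁ = 0.6, p̂₂ = 0.7, pooled p̂ = 0.633. z = -1.694. Critical: ±2.576. Fail to reject H₀.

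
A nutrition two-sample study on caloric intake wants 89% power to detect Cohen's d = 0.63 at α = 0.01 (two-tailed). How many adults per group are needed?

z_{α/2} = 2.576, z_β = Φ⁻¹(0.89) = 1.227. For medium effect (d = 0.63): n per group = 2(z_{α/2} + z_β)²/d² = 2(2.576 + 1.227)²/0.63² = 72.9 → 73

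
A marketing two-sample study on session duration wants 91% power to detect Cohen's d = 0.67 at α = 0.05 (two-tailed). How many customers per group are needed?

z_{α/2} = 1.96, z_β = Φ⁻¹(0.91) = 1.341. For medium effect (d = 0.67): n per group = 2(z_{α/2} + z_β)²/d² = 2(1.96 + 1.341)²/0.67² = 48.5 → 49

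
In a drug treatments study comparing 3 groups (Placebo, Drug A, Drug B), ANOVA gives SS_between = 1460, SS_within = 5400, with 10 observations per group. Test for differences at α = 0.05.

df_between = 2, df_within = 27. F = MS_between/MS_within = 730.0/200.0 = 3.65. F_crit ≈ 3.354. Reject H₀. At least one mean differs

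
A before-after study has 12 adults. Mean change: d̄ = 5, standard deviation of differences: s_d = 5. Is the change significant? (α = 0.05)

t = d̄/(s_d/√n) = 5/(5/√12) = 3.464. df = 11, critical t = ±2.201. Reject H₀.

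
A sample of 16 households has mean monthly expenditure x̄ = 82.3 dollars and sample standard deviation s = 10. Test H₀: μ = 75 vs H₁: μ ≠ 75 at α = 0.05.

t = (x̄ - μ₀)/(s/√n) = (82.3 - 75)/(10/√16) = 2.92. df = 15, critical t = ±2.131. Reject H₀.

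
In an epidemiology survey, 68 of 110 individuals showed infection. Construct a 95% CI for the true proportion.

p̂ = 0.618. CI = p̂ ± z*√(p̂(1-p̂)/n) = (0.527, 0.709)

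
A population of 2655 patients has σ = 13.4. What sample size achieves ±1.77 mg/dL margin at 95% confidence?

Without FPC: n₀ = (1.96×13.4/1.77)² = 220.179. With FPC: n = n₀N/(n₀+N-1) = 203.4 → n = 204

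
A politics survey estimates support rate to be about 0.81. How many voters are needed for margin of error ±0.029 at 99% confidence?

n = z²p(1-p)/E² = 2.576²×0.81×0.19/0.029² = 1214.3 → n = 1215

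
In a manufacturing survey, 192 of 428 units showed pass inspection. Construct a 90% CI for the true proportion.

p̂ = 0.449. CI = p̂ ± z*√(p̂(1-p̂)/n) = (0.409, 0.488)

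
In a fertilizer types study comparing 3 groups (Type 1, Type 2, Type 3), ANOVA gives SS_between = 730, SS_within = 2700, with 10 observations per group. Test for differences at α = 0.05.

df_between = 2, df_within = 27. F = MS_between/MS_within = 365.0/100.0 = 3.65. F_crit ≈ 3.354. Reject H₀. At least one mean differs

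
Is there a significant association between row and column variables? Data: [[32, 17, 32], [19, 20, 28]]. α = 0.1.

χ² = 2.522. df = 2, critical = 4.605. Fail to reject H₀. No evidence of dependence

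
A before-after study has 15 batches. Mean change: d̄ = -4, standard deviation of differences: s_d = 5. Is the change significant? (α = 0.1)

t = d̄/(s_d/√n) = -4/(5/√15) = -3.098. df = 14, critical t = ±1.761. Reject H₀.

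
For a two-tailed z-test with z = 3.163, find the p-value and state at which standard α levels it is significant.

p = 2·P(Z > |3.163|) = 2·(1 - Φ(3.163)) ≈ 0.0016. Significant at α = 0.1; Significant at α = 0.05; Significant at α = 0.01.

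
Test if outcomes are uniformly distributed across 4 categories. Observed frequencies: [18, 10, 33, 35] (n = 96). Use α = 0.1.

Expected = 24 each. χ² = Σ(O-E)²/E = 18.083. df = 3, critical value = 6.251. Reject H₀.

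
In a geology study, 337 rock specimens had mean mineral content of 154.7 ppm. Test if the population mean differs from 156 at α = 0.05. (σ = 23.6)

z = (x̄ - μ₀)/(σ/√n) = (154.7 - 156)/(23.6/√337) = -1.011. Critical value: ±1.96. Since |-1.011| ≤ 1.96, Fail to reject H₀.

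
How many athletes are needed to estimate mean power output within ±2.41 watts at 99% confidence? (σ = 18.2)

n = (z*σ/E)² = (2.576×18.2/2.41)² = 378.4 → n = 379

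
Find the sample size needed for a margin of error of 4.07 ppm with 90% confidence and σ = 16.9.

n = (z*σ/E)² = (1.645×16.9/4.07)² = 46.7 → n = 47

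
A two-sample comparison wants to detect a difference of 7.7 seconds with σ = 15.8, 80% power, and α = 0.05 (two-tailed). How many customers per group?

n per group = 2(z_α/2 + z_β)²σ²/d² = 2×(1.96 + 0.84)²×15.8²/7.7² = 66.02 → n = 67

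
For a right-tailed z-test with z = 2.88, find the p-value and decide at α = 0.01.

p = P(Z > 2.88) = 1 - Φ(2.88) ≈ 0.002. Since p < 0.01, reject H₀ (significant) at α = 0.01.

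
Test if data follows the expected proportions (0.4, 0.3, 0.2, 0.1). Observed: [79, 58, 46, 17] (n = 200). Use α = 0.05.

Expected: [80.0, 60.0, 40.0, 20.0]. χ² = 1.429. df = 3, critical = 7.815. Fail to reject H₀.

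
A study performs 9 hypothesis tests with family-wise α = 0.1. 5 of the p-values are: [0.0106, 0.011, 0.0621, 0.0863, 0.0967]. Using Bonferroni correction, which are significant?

Bonferroni α = 0.1/9 = 0.01111. Significant p-values: [0.0106, 0.011]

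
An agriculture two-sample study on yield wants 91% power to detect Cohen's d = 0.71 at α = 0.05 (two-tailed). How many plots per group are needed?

z_{α/2} = 1.96, z_β = Φ⁻¹(0.91) = 1.341. For medium effect (d = 0.71): n per group = 2(z_{α/2} + z_β)²/d² = 2(1.96 + 1.341)²/0.71² = 43.2 → 44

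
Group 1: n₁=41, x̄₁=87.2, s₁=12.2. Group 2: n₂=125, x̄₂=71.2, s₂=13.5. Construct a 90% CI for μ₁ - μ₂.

Difference = 16.0. SE = √(12.2²/41 + 13.5²/125) = 2.256. CI = (12.29, 19.71)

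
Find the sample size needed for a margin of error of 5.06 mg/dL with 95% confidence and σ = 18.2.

n = (z*σ/E)² = (1.96×18.2/5.06)² = 49.7 → n = 50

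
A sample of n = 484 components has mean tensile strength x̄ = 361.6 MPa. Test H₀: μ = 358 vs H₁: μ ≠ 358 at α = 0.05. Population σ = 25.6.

z = (x̄ - μ₀)/(σ/√n) = (361.6 - 358)/(25.6/√484) = 3.094. Critical value: ±1.96. Since |3.094| > 1.96, Reject H₀.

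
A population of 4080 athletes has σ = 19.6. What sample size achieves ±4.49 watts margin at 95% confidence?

Without FPC: n₀ = (1.96×19.6/4.49)² = 73.203. With FPC: n = n₀N/(n₀+N-1) = 71.9 → n = 72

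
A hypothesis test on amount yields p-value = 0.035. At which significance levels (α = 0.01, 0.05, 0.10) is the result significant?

p = 0.035. Significant at: α = 0.05, 0.1.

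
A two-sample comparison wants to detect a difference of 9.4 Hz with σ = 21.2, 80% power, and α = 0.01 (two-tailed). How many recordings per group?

n per group = 2(z_α/2 + z_β)²σ²/d² = 2×(2.576 + 0.84)²×21.2²/9.4² = 118.7 → n = 119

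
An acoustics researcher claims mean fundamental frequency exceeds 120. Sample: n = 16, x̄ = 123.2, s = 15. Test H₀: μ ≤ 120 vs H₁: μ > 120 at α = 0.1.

t = (123.2 - 120)/(15/√16) = 0.853, df = 15. Critical t = 1.341. Fail to reject H₀.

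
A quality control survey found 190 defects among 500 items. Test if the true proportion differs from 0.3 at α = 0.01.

p̂ = 0.38, p₀ = 0.3. z = (p̂ - p₀)/√(p₀(1-p₀)/n) = 3.904. Critical: ±2.576. Reject H₀.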